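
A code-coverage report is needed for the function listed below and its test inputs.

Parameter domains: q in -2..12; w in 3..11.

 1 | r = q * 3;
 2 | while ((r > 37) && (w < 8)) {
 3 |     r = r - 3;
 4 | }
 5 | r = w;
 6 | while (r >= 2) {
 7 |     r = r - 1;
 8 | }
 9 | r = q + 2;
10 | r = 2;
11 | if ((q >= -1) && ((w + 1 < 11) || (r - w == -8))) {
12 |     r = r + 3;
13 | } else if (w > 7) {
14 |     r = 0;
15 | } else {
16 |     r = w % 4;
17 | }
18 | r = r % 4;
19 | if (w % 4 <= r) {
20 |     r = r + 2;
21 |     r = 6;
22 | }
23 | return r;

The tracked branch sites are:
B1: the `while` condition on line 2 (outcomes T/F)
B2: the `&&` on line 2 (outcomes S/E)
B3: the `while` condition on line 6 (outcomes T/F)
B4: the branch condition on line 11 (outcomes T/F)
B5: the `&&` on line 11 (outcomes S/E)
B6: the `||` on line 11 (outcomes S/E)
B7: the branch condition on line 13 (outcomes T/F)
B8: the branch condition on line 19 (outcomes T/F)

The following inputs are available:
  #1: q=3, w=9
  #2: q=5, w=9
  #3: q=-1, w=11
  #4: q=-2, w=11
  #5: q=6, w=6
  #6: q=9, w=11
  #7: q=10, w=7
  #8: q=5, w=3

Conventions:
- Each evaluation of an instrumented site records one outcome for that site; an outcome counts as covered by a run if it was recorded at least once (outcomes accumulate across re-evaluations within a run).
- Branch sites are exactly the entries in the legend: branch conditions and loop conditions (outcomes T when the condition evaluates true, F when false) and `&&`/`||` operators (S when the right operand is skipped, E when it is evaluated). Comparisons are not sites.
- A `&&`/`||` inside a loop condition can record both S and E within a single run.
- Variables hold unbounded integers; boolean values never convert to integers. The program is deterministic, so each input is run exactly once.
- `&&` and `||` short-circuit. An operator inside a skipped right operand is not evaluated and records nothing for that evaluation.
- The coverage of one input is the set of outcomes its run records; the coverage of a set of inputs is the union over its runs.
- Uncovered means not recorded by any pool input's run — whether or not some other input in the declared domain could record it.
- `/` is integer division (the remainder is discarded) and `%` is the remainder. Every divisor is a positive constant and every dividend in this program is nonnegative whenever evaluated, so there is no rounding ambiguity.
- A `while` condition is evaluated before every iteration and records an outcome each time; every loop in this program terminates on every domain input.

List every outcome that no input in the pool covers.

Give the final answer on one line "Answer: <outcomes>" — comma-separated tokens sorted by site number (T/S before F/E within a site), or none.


input #1, q=3, w=9: events B2->S, B1->F, B3->T, B3->T, B3->T, B3->T, B3->T, B3->T, B3->T, B3->T, B3->F, B5->E, B6->S, B4->T, ...; outcomes B1=F, B2=S, B3=T, B3=F, B4=T, B5=E, B6=S, B8=T
input #2, q=5, w=9: events B2->S, B1->F, B3->T, B3->T, B3->T, B3->T, B3->T, B3->T, B3->T, B3->T, B3->F, B5->E, B6->S, B4->T, ...; outcomes B1=F, B2=S, B3=T, B3=F, B4=T, B5=E, B6=S, B8=T
input #3, q=-1, w=11: events B2->S, B1->F, B3->T, B3->T, B3->T, B3->T, B3->T, B3->T, B3->T, B3->T, B3->T, B3->T, B3->F, B5->E, ...; outcomes B1=F, B2=S, B3=T, B3=F, B4=F, B5=E, B6=E, B7=T, B8=F
input #4, q=-2, w=11: events B2->S, B1->F, B3->T, B3->T, B3->T, B3->T, B3->T, B3->T, B3->T, B3->T, B3->T, B3->T, B3->F, B5->S, ...; outcomes B1=F, B2=S, B3=T, B3=F, B4=F, B5=S, B7=T, B8=F
input #5, q=6, w=6: events B2->S, B1->F, B3->T, B3->T, B3->T, B3->T, B3->T, B3->F, B5->E, B6->S, B4->T, B8->F; outcomes B1=F, B2=S, B3=T, B3=F, B4=T, B5=E, B6=S, B8=F
input #6, q=9, w=11: events B2->S, B1->F, B3->T, B3->T, B3->T, B3->T, B3->T, B3->T, B3->T, B3->T, B3->T, B3->T, B3->F, B5->E, ...; outcomes B1=F, B2=S, B3=T, B3=F, B4=F, B5=E, B6=E, B7=T, B8=F
input #7, q=10, w=7: events B2->S, B1->F, B3->T, B3->T, B3->T, B3->T, B3->T, B3->T, B3->F, B5->E, B6->S, B4->T, B8->F; outcomes B1=F, B2=S, B3=T, B3=F, B4=T, B5=E, B6=S, B8=F
input #8, q=5, w=3: events B2->S, B1->F, B3->T, B3->T, B3->F, B5->E, B6->S, B4->T, B8->F; outcomes B1=F, B2=S, B3=T, B3=F, B4=T, B5=E, B6=S, B8=F
union over the pool: B1=F, B2=S, B3=T, B3=F, B4=T, B4=F, B5=S, B5=E, B6=S, B6=E, B7=T, B8=T, B8=F
uncovered (3 of 16): B1=T, B2=E, B7=F
Answer: B1=T, B2=E, B7=F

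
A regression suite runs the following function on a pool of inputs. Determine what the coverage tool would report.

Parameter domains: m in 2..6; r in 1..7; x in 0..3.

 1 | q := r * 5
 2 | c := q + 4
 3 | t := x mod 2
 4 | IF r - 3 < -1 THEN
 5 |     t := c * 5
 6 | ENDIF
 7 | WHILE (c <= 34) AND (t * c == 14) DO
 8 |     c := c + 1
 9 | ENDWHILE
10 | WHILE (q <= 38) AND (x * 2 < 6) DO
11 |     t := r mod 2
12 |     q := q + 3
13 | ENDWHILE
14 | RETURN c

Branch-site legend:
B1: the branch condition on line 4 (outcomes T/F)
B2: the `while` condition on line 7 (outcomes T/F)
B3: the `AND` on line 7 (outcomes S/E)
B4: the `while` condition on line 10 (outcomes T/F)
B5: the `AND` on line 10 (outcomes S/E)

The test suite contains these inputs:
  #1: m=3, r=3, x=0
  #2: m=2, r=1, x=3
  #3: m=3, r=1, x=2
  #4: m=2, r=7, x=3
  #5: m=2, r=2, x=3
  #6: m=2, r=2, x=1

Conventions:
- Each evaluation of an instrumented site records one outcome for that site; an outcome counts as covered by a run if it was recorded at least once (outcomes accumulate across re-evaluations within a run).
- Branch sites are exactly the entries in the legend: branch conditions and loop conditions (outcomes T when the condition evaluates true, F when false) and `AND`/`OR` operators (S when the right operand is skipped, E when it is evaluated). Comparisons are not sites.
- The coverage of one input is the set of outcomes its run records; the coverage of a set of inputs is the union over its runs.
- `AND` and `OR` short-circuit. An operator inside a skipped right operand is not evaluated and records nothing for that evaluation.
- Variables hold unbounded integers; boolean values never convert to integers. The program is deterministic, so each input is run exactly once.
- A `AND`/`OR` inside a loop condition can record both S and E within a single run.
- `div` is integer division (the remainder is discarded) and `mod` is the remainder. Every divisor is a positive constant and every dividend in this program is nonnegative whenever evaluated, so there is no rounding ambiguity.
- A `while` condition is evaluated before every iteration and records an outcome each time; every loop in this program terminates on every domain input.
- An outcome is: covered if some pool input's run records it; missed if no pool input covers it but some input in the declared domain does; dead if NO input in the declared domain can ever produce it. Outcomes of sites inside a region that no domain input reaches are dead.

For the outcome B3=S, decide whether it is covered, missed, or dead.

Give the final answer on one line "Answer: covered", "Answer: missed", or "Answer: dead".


B3=S is recorded by pool input(s) 4 -> covered
Answer: covered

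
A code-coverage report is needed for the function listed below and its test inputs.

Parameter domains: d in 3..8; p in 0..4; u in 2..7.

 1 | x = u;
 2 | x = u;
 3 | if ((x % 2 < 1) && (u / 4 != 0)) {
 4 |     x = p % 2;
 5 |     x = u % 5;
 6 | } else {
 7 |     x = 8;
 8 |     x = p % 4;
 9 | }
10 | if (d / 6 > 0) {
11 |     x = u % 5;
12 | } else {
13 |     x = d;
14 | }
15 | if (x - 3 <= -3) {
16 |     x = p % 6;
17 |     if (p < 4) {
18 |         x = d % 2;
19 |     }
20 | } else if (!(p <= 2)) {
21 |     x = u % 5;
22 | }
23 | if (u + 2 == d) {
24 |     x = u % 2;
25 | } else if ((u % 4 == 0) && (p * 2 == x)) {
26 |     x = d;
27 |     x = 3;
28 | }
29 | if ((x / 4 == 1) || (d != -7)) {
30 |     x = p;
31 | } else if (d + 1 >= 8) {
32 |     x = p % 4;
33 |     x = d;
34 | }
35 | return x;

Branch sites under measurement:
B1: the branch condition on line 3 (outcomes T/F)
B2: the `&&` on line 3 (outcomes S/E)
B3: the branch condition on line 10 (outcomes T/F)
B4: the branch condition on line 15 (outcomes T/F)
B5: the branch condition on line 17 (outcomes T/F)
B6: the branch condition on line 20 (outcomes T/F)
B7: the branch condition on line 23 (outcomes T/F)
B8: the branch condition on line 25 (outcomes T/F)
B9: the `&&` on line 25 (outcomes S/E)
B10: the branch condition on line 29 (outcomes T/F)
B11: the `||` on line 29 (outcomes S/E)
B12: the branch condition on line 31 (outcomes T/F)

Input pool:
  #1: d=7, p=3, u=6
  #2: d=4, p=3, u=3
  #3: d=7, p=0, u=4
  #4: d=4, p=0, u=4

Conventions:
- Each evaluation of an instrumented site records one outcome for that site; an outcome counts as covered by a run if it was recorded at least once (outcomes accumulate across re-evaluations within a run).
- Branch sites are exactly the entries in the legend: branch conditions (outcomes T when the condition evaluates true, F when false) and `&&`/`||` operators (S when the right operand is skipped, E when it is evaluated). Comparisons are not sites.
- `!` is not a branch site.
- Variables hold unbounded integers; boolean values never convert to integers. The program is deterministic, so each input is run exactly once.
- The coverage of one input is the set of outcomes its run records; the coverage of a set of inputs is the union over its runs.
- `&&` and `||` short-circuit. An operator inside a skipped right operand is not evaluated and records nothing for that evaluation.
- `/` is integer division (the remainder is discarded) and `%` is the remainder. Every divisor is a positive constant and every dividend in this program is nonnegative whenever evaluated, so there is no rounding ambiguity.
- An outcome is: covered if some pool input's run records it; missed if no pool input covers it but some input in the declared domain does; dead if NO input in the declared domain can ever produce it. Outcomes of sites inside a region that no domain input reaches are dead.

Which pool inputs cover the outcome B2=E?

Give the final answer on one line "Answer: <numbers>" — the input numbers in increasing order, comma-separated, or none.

input #1 (d=7, p=3, u=6): produces B2=E
input #2 (d=4, p=3, u=3): does not produce B2=E
input #3 (d=7, p=0, u=4): produces B2=E
input #4 (d=4, p=0, u=4): produces B2=E

Answer: 1, 3, 4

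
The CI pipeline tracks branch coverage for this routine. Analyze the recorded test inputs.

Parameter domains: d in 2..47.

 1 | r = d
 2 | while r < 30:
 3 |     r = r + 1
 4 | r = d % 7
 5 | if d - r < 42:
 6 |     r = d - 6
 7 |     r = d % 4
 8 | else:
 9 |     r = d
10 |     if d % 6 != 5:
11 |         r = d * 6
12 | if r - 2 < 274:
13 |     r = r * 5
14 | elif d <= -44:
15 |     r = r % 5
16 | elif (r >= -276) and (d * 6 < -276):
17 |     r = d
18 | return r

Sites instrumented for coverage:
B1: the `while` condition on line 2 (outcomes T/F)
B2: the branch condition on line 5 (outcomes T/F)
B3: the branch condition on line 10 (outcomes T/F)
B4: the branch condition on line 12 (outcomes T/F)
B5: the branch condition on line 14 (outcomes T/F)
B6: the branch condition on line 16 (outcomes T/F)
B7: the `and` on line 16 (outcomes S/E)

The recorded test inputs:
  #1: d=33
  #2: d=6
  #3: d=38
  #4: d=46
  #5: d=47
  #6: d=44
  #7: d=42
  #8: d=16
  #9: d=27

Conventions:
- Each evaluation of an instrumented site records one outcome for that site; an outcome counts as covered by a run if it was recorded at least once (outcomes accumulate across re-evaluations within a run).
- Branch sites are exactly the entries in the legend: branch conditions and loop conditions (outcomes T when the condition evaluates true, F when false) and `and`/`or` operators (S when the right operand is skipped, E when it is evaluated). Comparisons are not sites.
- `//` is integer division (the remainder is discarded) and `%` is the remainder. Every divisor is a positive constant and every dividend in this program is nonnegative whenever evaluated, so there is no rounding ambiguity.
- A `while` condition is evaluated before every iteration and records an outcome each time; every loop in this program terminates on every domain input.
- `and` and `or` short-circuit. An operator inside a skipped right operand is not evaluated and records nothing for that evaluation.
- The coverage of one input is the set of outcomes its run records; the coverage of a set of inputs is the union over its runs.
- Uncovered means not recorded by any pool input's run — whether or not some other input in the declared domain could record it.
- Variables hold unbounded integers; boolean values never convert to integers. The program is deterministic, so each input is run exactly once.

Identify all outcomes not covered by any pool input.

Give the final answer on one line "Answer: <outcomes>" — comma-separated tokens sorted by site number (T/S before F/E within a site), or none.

input #1, d=33: events B1->F, B2->T, B4->T; outcomes B1=F, B2=T, B4=T
input #2, d=6: events B1->T, B1->T, B1->T, B1->T, B1->T, B1->T, B1->T, B1->T, B1->T, B1->T, B1->T, B1->T, B1->T, B1->T, ...; outcomes B1=T, B1=F, B2=T, B4=T
input #3, d=38: events B1->F, B2->T, B4->T; outcomes B1=F, B2=T, B4=T
input #4, d=46: events B1->F, B2->F, B3->T, B4->F, B5->F, B7->E, B6->F; outcomes B1=F, B2=F, B3=T, B4=F, B5=F, B6=F, B7=E
input #5, d=47: events B1->F, B2->F, B3->F, B4->T; outcomes B1=F, B2=F, B3=F, B4=T
input #6, d=44: events B1->F, B2->F, B3->T, B4->T; outcomes B1=F, B2=F, B3=T, B4=T
input #7, d=42: events B1->F, B2->F, B3->T, B4->T; outcomes B1=F, B2=F, B3=T, B4=T
input #8, d=16: events B1->T, B1->T, B1->T, B1->T, B1->T, B1->T, B1->T, B1->T, B1->T, B1->T, B1->T, B1->T, B1->T, B1->T, ...; outcomes B1=T, B1=F, B2=T, B4=T
input #9, d=27: events B1->T, B1->T, B1->T, B1->F, B2->T, B4->T; outcomes B1=T, B1=F, B2=T, B4=T
union over the pool: B1=T, B1=F, B2=T, B2=F, B3=T, B3=F, B4=T, B4=F, B5=F, B6=F, B7=E
uncovered (3 of 14): B5=T, B6=T, B7=S

Answer: B5=T, B6=T, B7=S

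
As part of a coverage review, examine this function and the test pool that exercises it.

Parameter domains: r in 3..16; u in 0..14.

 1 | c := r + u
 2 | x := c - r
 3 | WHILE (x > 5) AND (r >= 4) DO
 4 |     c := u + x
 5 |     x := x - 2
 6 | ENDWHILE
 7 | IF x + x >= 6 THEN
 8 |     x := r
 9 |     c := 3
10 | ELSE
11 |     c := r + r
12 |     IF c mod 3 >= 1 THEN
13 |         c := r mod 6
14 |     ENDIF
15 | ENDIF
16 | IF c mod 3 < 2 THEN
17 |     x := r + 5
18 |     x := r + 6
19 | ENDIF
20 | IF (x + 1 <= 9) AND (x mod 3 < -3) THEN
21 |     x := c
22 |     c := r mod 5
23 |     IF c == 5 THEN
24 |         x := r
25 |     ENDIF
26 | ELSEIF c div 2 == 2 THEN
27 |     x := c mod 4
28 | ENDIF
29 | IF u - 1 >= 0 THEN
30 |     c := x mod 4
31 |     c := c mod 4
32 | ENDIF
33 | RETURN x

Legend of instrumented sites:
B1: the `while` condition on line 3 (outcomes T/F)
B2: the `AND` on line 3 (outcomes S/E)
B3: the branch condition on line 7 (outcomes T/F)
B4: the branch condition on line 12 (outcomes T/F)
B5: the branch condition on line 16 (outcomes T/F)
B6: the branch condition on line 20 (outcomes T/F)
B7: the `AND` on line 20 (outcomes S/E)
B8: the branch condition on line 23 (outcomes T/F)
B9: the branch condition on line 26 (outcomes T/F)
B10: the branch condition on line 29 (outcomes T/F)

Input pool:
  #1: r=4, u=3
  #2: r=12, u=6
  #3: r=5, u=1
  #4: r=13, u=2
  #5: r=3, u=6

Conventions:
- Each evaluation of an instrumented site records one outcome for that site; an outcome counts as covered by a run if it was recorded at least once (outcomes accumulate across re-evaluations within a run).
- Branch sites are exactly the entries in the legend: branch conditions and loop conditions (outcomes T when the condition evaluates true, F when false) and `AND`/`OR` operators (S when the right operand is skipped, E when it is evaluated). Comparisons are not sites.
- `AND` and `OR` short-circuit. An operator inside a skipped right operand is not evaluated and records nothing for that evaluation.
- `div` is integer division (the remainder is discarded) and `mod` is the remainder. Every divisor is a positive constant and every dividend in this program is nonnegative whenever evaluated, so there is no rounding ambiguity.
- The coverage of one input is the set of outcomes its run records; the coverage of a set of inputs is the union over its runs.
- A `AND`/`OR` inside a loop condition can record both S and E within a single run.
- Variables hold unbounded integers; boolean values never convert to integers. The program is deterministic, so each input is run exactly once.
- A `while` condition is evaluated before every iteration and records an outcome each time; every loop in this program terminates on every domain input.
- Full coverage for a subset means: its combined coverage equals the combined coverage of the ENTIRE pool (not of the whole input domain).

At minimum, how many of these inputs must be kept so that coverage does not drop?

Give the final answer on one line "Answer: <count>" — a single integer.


input #1, r=4, u=3: events B2->S, B1->F, B3->T, B5->T, B7->S, B6->F, B9->F, B10->T; outcomes B1=F, B2=S, B3=T, B5=T, B6=F, B7=S, B9=F, B10=T
input #2, r=12, u=6: events B2->E, B1->T, B2->S, B1->F, B3->T, B5->T, B7->S, B6->F, B9->F, B10->T; outcomes B1=T, B1=F, B2=S, B2=E, B3=T, B5=T, B6=F, B7=S, B9=F, B10=T
input #3, r=5, u=1: events B2->S, B1->F, B3->F, B4->T, B5->F, B7->E, B6->F, B9->T, B10->T; outcomes B1=F, B2=S, B3=F, B4=T, B5=F, B6=F, B7=E, B9=T, B10=T
input #4, r=13, u=2: events B2->S, B1->F, B3->F, B4->T, B5->T, B7->S, B6->F, B9->F, B10->T; outcomes B1=F, B2=S, B3=F, B4=T, B5=T, B6=F, B7=S, B9=F, B10=T
input #5, r=3, u=6: events B2->E, B1->F, B3->T, B5->T, B7->S, B6->F, B9->F, B10->T; outcomes B1=F, B2=E, B3=T, B5=T, B6=F, B7=S, B9=F, B10=T
union over all inputs: B1=T, B1=F, B2=S, B2=E, B3=T, B3=F, B4=T, B5=T, B5=F, B6=F, B7=S, B7=E, B9=T, B9=F, B10=T (15 outcomes)
no size-1 subset reaches all 15 outcomes (best union: 10/15)
at size 2, {2, 3} reaches all 15 outcomes; every lexicographically earlier size-2 subset fails
Answer: 2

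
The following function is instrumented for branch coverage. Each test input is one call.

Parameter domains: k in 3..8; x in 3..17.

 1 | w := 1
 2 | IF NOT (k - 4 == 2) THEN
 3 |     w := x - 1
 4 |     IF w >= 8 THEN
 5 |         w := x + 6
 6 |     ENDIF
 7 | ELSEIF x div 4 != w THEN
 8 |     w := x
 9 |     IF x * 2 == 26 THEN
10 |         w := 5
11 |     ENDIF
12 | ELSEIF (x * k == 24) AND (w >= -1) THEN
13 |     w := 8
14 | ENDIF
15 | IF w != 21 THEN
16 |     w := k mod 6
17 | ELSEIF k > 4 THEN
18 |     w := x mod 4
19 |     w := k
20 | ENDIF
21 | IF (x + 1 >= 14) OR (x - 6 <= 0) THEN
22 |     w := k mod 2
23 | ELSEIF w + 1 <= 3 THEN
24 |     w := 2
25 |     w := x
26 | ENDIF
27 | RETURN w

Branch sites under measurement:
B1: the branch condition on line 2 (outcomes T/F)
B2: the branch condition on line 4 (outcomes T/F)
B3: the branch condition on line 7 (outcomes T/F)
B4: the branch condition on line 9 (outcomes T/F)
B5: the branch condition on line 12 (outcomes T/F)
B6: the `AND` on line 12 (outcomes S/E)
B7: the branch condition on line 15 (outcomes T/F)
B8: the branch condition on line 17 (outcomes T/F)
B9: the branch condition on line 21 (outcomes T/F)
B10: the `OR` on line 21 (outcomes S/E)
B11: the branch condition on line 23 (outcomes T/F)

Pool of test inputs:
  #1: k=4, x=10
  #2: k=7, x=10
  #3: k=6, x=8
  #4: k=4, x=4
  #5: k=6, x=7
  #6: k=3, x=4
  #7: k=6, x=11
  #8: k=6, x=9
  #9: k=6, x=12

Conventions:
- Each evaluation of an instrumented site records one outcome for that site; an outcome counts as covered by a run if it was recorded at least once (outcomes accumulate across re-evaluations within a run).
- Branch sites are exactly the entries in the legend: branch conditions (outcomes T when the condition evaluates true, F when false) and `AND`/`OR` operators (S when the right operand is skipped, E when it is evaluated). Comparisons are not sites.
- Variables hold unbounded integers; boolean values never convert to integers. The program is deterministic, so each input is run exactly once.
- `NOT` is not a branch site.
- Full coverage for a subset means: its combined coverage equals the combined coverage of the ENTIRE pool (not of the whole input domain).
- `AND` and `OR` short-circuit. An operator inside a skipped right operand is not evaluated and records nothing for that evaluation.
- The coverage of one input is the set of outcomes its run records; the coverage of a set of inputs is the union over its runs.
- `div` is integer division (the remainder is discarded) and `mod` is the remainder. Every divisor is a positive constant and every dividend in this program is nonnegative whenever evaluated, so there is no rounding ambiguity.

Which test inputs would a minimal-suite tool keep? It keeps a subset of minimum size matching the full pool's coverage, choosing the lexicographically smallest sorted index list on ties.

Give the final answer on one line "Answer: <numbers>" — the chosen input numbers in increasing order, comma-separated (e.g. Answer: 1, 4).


run #1 (k=4, x=10) runs B1->T, B2->T, B7->T, B10->E, B9->F, B11->F; records B1=T, B2=T, B7=T, B9=F, B10=E, B11=F
run #2 (k=7, x=10) runs B1->T, B2->T, B7->T, B10->E, B9->F, B11->T; records B1=T, B2=T, B7=T, B9=F, B10=E, B11=T
run #3 (k=6, x=8) runs B1->F, B3->T, B4->F, B7->T, B10->E, B9->F, B11->T; records B1=F, B3=T, B4=F, B7=T, B9=F, B10=E, B11=T
run #4 (k=4, x=4) runs B1->T, B2->F, B7->T, B10->E, B9->T; records B1=T, B2=F, B7=T, B9=T, B10=E
run #5 (k=6, x=7) runs B1->F, B3->F, B6->S, B5->F, B7->T, B10->E, B9->F, B11->T; records B1=F, B3=F, B5=F, B6=S, B7=T, B9=F, B10=E, B11=T
run #6 (k=3, x=4) runs B1->T, B2->F, B7->T, B10->E, B9->T; records B1=T, B2=F, B7=T, B9=T, B10=E
run #7 (k=6, x=11) runs B1->F, B3->T, B4->F, B7->T, B10->E, B9->F, B11->T; records B1=F, B3=T, B4=F, B7=T, B9=F, B10=E, B11=T
run #8 (k=6, x=9) runs B1->F, B3->T, B4->F, B7->T, B10->E, B9->F, B11->T; records B1=F, B3=T, B4=F, B7=T, B9=F, B10=E, B11=T
run #9 (k=6, x=12) runs B1->F, B3->T, B4->F, B7->T, B10->E, B9->F, B11->T; records B1=F, B3=T, B4=F, B7=T, B9=F, B10=E, B11=T
together the pool reaches 15 outcomes: B1=T, B1=F, B2=T, B2=F, B3=T, B3=F, B4=F, B5=F, B6=S, B7=T, B9=T, B9=F, B10=E, B11=T, B11=F
checked all size-1 subsets: none covers 15 outcomes (max 8/15)
checked all size-2 subsets: none covers 15 outcomes (max 11/15)
checked all size-3 subsets: none covers 15 outcomes (max 13/15)
size 4: inputs {1, 3, 4, 5} cover all 15 outcomes, and no lexicographically smaller subset of this size does
Answer: 1, 3, 4, 5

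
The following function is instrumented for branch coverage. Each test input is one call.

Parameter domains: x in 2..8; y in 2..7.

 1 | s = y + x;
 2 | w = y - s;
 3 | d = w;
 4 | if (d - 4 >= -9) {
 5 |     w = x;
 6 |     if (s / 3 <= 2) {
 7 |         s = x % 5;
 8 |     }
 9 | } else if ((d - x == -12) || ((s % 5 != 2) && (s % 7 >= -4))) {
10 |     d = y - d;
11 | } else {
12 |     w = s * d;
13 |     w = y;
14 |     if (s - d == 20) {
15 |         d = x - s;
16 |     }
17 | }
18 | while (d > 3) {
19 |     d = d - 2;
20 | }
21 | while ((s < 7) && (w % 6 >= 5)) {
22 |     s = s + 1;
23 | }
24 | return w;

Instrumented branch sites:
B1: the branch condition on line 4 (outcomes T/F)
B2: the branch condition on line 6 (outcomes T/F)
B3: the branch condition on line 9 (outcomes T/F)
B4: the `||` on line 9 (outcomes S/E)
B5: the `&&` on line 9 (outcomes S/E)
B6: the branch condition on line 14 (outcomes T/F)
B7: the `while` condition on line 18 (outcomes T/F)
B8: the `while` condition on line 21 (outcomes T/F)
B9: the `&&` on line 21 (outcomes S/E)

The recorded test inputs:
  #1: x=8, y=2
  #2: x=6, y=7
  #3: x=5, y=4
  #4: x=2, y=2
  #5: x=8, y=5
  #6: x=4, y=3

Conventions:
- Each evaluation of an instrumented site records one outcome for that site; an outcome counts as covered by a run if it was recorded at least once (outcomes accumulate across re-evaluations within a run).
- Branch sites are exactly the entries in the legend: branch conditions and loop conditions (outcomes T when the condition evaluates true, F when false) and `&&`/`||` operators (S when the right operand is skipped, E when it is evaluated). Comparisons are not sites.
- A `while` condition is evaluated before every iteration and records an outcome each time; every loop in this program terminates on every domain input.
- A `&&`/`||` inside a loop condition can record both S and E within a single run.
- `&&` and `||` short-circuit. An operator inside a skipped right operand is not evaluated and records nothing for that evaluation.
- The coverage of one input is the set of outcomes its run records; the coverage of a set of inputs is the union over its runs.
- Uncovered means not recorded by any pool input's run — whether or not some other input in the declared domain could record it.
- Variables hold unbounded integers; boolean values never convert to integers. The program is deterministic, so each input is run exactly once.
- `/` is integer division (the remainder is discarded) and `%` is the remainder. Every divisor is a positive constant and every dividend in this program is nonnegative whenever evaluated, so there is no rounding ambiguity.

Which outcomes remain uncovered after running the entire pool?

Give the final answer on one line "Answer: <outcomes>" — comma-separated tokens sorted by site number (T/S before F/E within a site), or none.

input #1 (x=8, y=2): events B1->F, B4->E, B5->E, B3->T, B7->T, B7->T, B7->T, B7->T, B7->F, B9->S, B8->F; covers B1=F, B3=T, B4=E, B5=E, B7=T, B7=F, B8=F, B9=S
input #2 (x=6, y=7): events B1->F, B4->S, B3->T, B7->T, B7->T, B7->T, B7->T, B7->T, B7->F, B9->S, B8->F; covers B1=F, B3=T, B4=S, B7=T, B7=F, B8=F, B9=S
input #3 (x=5, y=4): events B1->T, B2->F, B7->F, B9->S, B8->F; covers B1=T, B2=F, B7=F, B8=F, B9=S
input #4 (x=2, y=2): events B1->T, B2->T, B7->F, B9->E, B8->F; covers B1=T, B2=T, B7=F, B8=F, B9=E
input #5 (x=8, y=5): events B1->F, B4->E, B5->E, B3->T, B7->T, B7->T, B7->T, B7->T, B7->T, B7->F, B9->S, B8->F; covers B1=F, B3=T, B4=E, B5=E, B7=T, B7=F, B8=F, B9=S
input #6 (x=4, y=3): events B1->T, B2->T, B7->F, B9->E, B8->F; covers B1=T, B2=T, B7=F, B8=F, B9=E
union over the pool: B1=T, B1=F, B2=T, B2=F, B3=T, B4=S, B4=E, B5=E, B7=T, B7=F, B8=F, B9=S, B9=E
uncovered (5 of 18): B3=F, B5=S, B6=T, B6=F, B8=T

Answer: B3=F, B5=S, B6=T, B6=F, B8=T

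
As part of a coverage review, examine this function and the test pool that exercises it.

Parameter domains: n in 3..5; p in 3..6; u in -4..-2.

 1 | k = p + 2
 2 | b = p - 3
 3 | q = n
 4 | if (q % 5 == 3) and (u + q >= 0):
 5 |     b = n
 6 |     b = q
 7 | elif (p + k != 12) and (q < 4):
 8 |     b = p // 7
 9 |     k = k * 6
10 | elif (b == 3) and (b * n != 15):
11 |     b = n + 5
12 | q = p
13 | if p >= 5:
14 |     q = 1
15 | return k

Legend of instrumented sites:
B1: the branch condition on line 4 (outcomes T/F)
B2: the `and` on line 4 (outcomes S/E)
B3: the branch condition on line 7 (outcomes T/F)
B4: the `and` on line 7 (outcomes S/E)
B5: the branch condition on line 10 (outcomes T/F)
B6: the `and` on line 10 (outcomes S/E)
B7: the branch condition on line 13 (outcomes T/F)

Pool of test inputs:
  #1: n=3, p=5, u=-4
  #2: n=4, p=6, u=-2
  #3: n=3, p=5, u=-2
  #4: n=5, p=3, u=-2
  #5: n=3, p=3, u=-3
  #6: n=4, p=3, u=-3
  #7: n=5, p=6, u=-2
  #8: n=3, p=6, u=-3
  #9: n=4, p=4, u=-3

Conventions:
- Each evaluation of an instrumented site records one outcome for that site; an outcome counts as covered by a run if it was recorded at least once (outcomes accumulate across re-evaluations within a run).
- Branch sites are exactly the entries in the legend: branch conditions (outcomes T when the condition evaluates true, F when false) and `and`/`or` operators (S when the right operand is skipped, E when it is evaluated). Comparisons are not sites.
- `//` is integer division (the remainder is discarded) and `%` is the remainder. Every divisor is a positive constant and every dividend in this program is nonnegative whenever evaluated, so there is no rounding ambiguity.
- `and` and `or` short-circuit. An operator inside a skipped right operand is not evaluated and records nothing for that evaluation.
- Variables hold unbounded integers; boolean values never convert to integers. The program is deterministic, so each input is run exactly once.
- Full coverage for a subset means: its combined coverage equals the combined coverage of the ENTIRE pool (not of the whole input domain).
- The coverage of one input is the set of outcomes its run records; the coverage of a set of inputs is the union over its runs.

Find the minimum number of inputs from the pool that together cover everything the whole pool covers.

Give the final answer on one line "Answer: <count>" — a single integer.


run #1 (n=3, p=5, u=-4) runs B2->E, B1->F, B4->S, B3->F, B6->S, B5->F, B7->T; records B1=F, B2=E, B3=F, B4=S, B5=F, B6=S, B7=T
run #2 (n=4, p=6, u=-2) runs B2->S, B1->F, B4->E, B3->F, B6->E, B5->T, B7->T; records B1=F, B2=S, B3=F, B4=E, B5=T, B6=E, B7=T
run #3 (n=3, p=5, u=-2) runs B2->E, B1->T, B7->T; records B1=T, B2=E, B7=T
run #4 (n=5, p=3, u=-2) runs B2->S, B1->F, B4->E, B3->F, B6->S, B5->F, B7->F; records B1=F, B2=S, B3=F, B4=E, B5=F, B6=S, B7=F
run #5 (n=3, p=3, u=-3) runs B2->E, B1->T, B7->F; records B1=T, B2=E, B7=F
run #6 (n=4, p=3, u=-3) runs B2->S, B1->F, B4->E, B3->F, B6->S, B5->F, B7->F; records B1=F, B2=S, B3=F, B4=E, B5=F, B6=S, B7=F
run #7 (n=5, p=6, u=-2) runs B2->S, B1->F, B4->E, B3->F, B6->E, B5->F, B7->T; records B1=F, B2=S, B3=F, B4=E, B5=F, B6=E, B7=T
run #8 (n=3, p=6, u=-3) runs B2->E, B1->T, B7->T; records B1=T, B2=E, B7=T
run #9 (n=4, p=4, u=-3) runs B2->S, B1->F, B4->E, B3->F, B6->S, B5->F, B7->F; records B1=F, B2=S, B3=F, B4=E, B5=F, B6=S, B7=F
pool-wide coverage (13 outcomes): B1=T, B1=F, B2=S, B2=E, B3=F, B4=S, B4=E, B5=T, B5=F, B6=S, B6=E, B7=T, B7=F
size 1 is not enough: best union over all size-1 subsets is 7/13
size 2 is not enough: best union over all size-2 subsets is 11/13
at size 3, {1, 2, 5} reaches all 13 outcomes; every lexicographically earlier size-3 subset fails
Answer: 3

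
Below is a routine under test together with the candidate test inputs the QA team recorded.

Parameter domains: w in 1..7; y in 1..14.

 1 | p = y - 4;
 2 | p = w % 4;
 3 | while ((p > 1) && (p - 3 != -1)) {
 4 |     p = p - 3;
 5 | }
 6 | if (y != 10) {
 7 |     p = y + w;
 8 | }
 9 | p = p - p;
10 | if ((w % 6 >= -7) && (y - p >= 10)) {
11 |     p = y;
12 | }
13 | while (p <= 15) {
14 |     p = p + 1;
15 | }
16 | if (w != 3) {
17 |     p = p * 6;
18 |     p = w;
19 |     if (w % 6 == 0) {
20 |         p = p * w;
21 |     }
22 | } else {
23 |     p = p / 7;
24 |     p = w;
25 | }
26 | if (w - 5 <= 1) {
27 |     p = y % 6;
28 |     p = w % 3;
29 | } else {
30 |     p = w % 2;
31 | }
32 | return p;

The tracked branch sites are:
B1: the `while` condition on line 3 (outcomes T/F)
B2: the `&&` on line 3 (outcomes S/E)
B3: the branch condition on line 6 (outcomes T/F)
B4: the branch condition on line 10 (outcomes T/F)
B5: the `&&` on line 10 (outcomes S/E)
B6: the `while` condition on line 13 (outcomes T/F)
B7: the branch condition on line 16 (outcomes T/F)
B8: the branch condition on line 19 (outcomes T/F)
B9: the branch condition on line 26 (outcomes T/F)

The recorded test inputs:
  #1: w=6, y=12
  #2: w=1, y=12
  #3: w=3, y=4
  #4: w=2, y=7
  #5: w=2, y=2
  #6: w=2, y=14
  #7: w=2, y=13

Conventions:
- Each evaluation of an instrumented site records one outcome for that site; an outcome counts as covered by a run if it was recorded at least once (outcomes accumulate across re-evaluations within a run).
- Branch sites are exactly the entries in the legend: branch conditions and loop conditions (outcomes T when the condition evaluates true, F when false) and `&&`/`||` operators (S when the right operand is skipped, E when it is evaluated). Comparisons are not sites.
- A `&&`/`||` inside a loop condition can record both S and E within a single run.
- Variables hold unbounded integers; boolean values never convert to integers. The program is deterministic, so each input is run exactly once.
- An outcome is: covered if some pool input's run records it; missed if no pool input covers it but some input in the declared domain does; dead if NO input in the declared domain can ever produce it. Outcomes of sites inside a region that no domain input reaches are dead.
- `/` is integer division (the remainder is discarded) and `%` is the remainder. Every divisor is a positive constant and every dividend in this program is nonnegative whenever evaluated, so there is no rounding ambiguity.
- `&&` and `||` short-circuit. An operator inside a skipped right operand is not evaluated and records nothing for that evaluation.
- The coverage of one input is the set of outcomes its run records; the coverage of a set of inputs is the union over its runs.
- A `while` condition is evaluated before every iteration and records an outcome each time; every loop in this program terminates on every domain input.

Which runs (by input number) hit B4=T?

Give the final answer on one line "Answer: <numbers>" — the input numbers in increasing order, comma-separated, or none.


input #1 (w=6, y=12): produces B4=T
input #2 (w=1, y=12): produces B4=T
input #3 (w=3, y=4): does not produce B4=T
input #4 (w=2, y=7): does not produce B4=T
input #5 (w=2, y=2): does not produce B4=T
input #6 (w=2, y=14): produces B4=T
input #7 (w=2, y=13): produces B4=T
Answer: 1, 2, 6, 7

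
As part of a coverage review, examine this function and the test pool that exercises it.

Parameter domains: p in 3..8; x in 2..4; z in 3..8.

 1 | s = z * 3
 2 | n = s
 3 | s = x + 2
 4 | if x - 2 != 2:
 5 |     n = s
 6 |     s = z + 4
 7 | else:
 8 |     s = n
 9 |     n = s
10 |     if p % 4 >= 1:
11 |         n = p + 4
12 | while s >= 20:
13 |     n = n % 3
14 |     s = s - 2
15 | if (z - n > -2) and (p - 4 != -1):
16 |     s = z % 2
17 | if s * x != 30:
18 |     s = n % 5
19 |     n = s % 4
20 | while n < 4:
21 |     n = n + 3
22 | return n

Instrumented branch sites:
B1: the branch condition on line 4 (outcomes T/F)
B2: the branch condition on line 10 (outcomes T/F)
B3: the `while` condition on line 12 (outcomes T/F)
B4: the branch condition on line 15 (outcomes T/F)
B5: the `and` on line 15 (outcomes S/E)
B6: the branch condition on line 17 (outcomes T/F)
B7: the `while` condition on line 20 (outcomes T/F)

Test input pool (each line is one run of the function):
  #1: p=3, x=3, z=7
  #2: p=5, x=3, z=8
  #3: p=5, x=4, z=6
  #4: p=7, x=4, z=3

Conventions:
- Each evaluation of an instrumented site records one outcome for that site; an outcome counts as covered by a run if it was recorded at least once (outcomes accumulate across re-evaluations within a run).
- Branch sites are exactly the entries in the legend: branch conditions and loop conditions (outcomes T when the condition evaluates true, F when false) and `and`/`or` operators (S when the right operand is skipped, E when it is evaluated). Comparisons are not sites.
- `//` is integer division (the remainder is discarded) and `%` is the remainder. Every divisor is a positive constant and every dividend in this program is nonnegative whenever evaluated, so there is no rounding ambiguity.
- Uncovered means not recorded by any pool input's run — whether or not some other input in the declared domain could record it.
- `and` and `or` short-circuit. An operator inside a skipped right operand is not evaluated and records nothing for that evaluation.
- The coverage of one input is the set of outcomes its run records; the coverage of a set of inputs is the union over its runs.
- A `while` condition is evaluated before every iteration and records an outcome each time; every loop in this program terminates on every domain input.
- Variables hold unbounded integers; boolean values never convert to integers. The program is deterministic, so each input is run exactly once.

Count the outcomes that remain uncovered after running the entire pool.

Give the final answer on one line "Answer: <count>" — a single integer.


input #1 (p=3, x=3, z=7): events B1->T, B3->F, B5->E, B4->F, B6->T, B7->T, B7->T, B7->F; covers B1=T, B3=F, B4=F, B5=E, B6=T, B7=T, B7=F
input #2 (p=5, x=3, z=8): events B1->T, B3->F, B5->E, B4->T, B6->T, B7->T, B7->T, B7->F; covers B1=T, B3=F, B4=T, B5=E, B6=T, B7=T, B7=F
input #3 (p=5, x=4, z=6): events B1->F, B2->T, B3->F, B5->S, B4->F, B6->T, B7->T, B7->T, B7->F; covers B1=F, B2=T, B3=F, B4=F, B5=S, B6=T, B7=T, B7=F
input #4 (p=7, x=4, z=3): events B1->F, B2->T, B3->F, B5->S, B4->F, B6->T, B7->T, B7->F; covers B1=F, B2=T, B3=F, B4=F, B5=S, B6=T, B7=T, B7=F
union over the pool: B1=T, B1=F, B2=T, B3=F, B4=T, B4=F, B5=S, B5=E, B6=T, B7=T, B7=F
uncovered (3 of 14): B2=F, B3=T, B6=F
Answer: 3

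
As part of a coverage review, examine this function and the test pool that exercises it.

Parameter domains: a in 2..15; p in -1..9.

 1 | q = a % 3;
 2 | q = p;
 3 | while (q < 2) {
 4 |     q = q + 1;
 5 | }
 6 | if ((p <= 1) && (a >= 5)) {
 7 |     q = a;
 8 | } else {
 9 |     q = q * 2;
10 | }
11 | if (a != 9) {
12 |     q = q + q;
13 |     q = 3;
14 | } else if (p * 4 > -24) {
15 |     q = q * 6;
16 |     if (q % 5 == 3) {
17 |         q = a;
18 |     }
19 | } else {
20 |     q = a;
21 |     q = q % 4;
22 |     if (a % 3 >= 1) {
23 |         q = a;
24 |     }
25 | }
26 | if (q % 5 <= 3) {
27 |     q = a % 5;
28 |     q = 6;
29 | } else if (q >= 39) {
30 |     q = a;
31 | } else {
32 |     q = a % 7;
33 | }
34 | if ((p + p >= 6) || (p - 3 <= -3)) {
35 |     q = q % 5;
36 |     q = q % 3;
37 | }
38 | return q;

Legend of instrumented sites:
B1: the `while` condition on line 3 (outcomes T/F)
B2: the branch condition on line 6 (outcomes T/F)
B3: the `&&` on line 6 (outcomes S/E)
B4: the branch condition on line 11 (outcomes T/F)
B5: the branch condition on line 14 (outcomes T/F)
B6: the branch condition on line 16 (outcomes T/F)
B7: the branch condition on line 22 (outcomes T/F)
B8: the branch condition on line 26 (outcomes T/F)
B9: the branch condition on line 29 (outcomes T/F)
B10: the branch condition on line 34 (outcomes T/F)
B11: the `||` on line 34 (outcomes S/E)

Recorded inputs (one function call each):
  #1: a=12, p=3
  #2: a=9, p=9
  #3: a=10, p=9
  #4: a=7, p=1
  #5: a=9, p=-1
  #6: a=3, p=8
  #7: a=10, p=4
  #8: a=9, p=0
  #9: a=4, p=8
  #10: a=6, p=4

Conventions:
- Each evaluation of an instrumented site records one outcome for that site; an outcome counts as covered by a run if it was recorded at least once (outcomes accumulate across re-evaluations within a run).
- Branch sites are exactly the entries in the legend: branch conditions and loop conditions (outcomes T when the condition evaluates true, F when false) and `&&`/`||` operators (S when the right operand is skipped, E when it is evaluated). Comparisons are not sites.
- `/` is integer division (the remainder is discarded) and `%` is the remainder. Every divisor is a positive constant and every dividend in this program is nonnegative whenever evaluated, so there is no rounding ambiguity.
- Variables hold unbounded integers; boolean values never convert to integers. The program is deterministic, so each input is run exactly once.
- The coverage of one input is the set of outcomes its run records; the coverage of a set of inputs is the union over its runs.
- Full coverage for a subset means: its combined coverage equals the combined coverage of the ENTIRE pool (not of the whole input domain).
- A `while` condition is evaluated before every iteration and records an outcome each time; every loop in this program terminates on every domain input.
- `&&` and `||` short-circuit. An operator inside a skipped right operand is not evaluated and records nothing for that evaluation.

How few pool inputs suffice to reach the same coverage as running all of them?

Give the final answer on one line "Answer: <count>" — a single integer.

input #1 (a=12, p=3): events B1->F, B3->S, B2->F, B4->T, B8->T, B11->S, B10->T; covers B1=F, B2=F, B3=S, B4=T, B8=T, B10=T, B11=S
input #2 (a=9, p=9): events B1->F, B3->S, B2->F, B4->F, B5->T, B6->T, B8->F, B9->F, B11->S, B10->T; covers B1=F, B2=F, B3=S, B4=F, B5=T, B6=T, B8=F, B9=F, B10=T, B11=S
input #3 (a=10, p=9): events B1->F, B3->S, B2->F, B4->T, B8->T, B11->S, B10->T; covers B1=F, B2=F, B3=S, B4=T, B8=T, B10=T, B11=S
input #4 (a=7, p=1): events B1->T, B1->F, B3->E, B2->T, B4->T, B8->T, B11->E, B10->F; covers B1=T, B1=F, B2=T, B3=E, B4=T, B8=T, B10=F, B11=E
input #5 (a=9, p=-1): events B1->T, B1->T, B1->T, B1->F, B3->E, B2->T, B4->F, B5->T, B6->F, B8->F, B9->T, B11->E, B10->T; covers B1=T, B1=F, B2=T, B3=E, B4=F, B5=T, B6=F, B8=F, B9=T, B10=T, B11=E
input #6 (a=3, p=8): events B1->F, B3->S, B2->F, B4->T, B8->T, B11->S, B10->T; covers B1=F, B2=F, B3=S, B4=T, B8=T, B10=T, B11=S
input #7 (a=10, p=4): events B1->F, B3->S, B2->F, B4->T, B8->T, B11->S, B10->T; covers B1=F, B2=F, B3=S, B4=T, B8=T, B10=T, B11=S
input #8 (a=9, p=0): events B1->T, B1->T, B1->F, B3->E, B2->T, B4->F, B5->T, B6->F, B8->F, B9->T, B11->E, B10->T; covers B1=T, B1=F, B2=T, B3=E, B4=F, B5=T, B6=F, B8=F, B9=T, B10=T, B11=E
input #9 (a=4, p=8): events B1->F, B3->S, B2->F, B4->T, B8->T, B11->S, B10->T; covers B1=F, B2=F, B3=S, B4=T, B8=T, B10=T, B11=S
input #10 (a=6, p=4): events B1->F, B3->S, B2->F, B4->T, B8->T, B11->S, B10->T; covers B1=F, B2=F, B3=S, B4=T, B8=T, B10=T, B11=S
together the pool reaches 19 outcomes: B1=T, B1=F, B2=T, B2=F, B3=S, B3=E, B4=T, B4=F, B5=T, B6=T, B6=F, B8=T, B8=F, B9=T, B9=F, B10=T, B10=F, B11=S, B11=E
no size-1 subset reaches all 19 outcomes (best union: 11/19)
no size-2 subset reaches all 19 outcomes (best union: 17/19)
at size 3, {2, 4, 5} reaches all 19 outcomes; every lexicographically earlier size-3 subset fails

Answer: 3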